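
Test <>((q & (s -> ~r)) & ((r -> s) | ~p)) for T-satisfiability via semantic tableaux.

Satisfiable

1. <>((q & (s -> ~r)) & ((r -> s) | ~p)), 0
2. (q & (s -> ~r)) & ((r -> s) | ~p), 1   [<>-rule on 1: fresh world 1, 0R1]
3. q & (s -> ~r), 1   [&-rule on 2]
4. (r -> s) | ~p, 1   [&-rule on 2]
5. q, 1   [&-rule on 3]
6. s -> ~r, 1   [&-rule on 3]
7. ~p, 1   [|-rule on 4 (branches; this branch)]
8. ~r, 1   [->-rule on 6 (branches; this branch)]
Accessibility: 0R0, 0R1, 1R1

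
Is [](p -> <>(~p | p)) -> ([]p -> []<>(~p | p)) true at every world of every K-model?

Valid

Tableau for the negation ~([](p -> <>(~p | p)) -> ([]p -> []<>(~p | p))):
1. ~([](p -> <>(~p | p)) -> ([]p -> []<>(~p | p))), u
2. [](p -> <>(~p | p)), u
3. ~([]p -> []<>(~p | p)), u
4. []p, u
5. ~[]<>(~p | p), u
6. ~<>(~p | p), v
7. p -> <>(~p | p), v
8. p, v
9. <>(~p | p), v
10. ~p | p, w
11. ~(~p | p), w
12. p, w
13. ~p, w
Accessibility: uRv, vRw
Branch closes: p and ~p both at w.
All branches of the negation close; one closing branch shown above.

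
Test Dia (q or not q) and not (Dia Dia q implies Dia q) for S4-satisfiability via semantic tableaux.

No, unsatisfiable

1. Dia (q or not q) and not (Dia Dia q implies Dia q), u
2. Dia (q or not q), u   [and-rule on 1]
3. not (Dia Dia q implies Dia q), u   [and-rule on 1]
4. Dia Dia q, u   [neg-implies-rule on 3]
5. not Dia q, u   [neg-implies-rule on 3]
6. not q, u   [neg-Dia-rule on 5 via uRu]
7. q or not q, v   [Dia-rule on 2: fresh world v, uRv]
8. not q, v   [neg-Dia-rule on 5 via uRv]
9. Dia q, w   [Dia-rule on 4: fresh world w, uRw]
10. not q, w   [neg-Dia-rule on 5 via uRw]
11. q, x   [Dia-rule on 9: fresh world x, wRx]
12. not q, x   [neg-Dia-rule on 5 via uRx]
Accessibility: uRu, uRv, uRw, uRx, vRv, wRw, wRx, xRx
Branch closes: q and not q both at x.
(One branch shown.) All branches close.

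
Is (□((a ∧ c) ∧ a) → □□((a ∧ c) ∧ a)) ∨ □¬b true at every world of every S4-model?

Tableau for the negation ¬((□((a ∧ c) ∧ a) → □□((a ∧ c) ∧ a)) ∨ □¬b):
1. ¬((□((a ∧ c) ∧ a) → □□((a ∧ c) ∧ a)) ∨ □¬b), w0
2. ¬(□((a ∧ c) ∧ a) → □□((a ∧ c) ∧ a)), w0
3. ¬□¬b, w0
4. □((a ∧ c) ∧ a), w0
5. ¬□□((a ∧ c) ∧ a), w0
6. (a ∧ c) ∧ a, w0
7. a ∧ c, w0
8. a, w0
9. c, w0
10. b, w1
11. (a ∧ c) ∧ a, w1
12. a ∧ c, w1
13. a, w1
14. c, w1
15. ¬□((a ∧ c) ∧ a), w2
16. (a ∧ c) ∧ a, w2
17. a ∧ c, w2
18. a, w2
19. c, w2
20. ¬((a ∧ c) ∧ a), w3
21. (a ∧ c) ∧ a, w3
22. a ∧ c, w3
23. a, w3
24. c, w3
25. ¬(a ∧ c), w3
26. ¬c, w3
Accessibility: w0Rw0, w0Rw1, w0Rw2, w0Rw3, w1Rw1, w2Rw2, w2Rw3, w3Rw3
Branch closes: c and ¬c both at w3.
Every branch of the negation's tableau closes; the branch above is one of them.

Valid in S4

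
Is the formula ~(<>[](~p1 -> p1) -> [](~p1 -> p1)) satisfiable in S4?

1. ~(<>[](~p1 -> p1) -> [](~p1 -> p1)), w0
2. <>[](~p1 -> p1), w0   [~->-rule on 1]
3. ~[](~p1 -> p1), w0   [~->-rule on 1]
4. [](~p1 -> p1), w1   [<>-rule on 2: fresh world w1, w0Rw1]
5. ~p1 -> p1, w1   [[]-rule on 4 via w1Rw1]
6. p1, w1   [->-rule on 5 (branches; this branch)]
7. ~(~p1 -> p1), w2   [~[]-rule on 3: fresh world w2, w0Rw2]
8. ~p1, w2   [~->-rule on 7]
Accessibility: w0Rw0, w0Rw1, w0Rw2, w1Rw1, w2Rw2

Satisfiable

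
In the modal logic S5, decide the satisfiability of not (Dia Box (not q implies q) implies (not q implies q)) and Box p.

1. not (Dia Box (not q implies q) implies (not q implies q)) and Box p, 0
2. not (Dia Box (not q implies q) implies (not q implies q)), 0
3. Box p, 0
4. Dia Box (not q implies q), 0
5. not (not q implies q), 0
6. not q, 0
7. p, 0
8. Box (not q implies q), 1
9. p, 1
10. not q implies q, 0
11. not q implies q, 1
12. q, 0
Accessibility: 0R0, 0R1, 1R0, 1R1
Branch closes: q and not q both at 0.
(One branch shown.) All branches close.

Unsatisfiable (every branch closes)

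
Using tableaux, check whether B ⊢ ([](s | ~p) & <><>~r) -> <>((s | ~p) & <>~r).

Tableau for the negation ~(([](s | ~p) & <><>~r) -> <>((s | ~p) & <>~r)):
1. ~(([](s | ~p) & <><>~r) -> <>((s | ~p) & <>~r)), u
2. [](s | ~p) & <><>~r, u   [~->-rule on 1]
3. ~<>((s | ~p) & <>~r), u   [~->-rule on 1]
4. [](s | ~p), u   [&-rule on 2]
5. <><>~r, u   [&-rule on 2]
6. ~((s | ~p) & <>~r), u   [~<>-rule on 3 via uRu]
7. s | ~p, u   [[]-rule on 4 via uRu]
8. ~<>~r, u   [~&-rule on 6 (branches; this branch)]
9. r, u   [~<>-rule on 8 via uRu]
10. ~p, u   [|-rule on 7 (branches; this branch)]
11. <>~r, v   [<>-rule on 5: fresh world v, uRv]
12. ~((s | ~p) & <>~r), v   [~<>-rule on 3 via uRv]
13. s | ~p, v   [[]-rule on 4 via uRv]
14. r, v   [~<>-rule on 8 via uRv]
15. ~<>~r, v   [~&-rule on 12 (branches; this branch)]
16. ~p, v   [|-rule on 13 (branches; this branch)]
17. ~r, w   [<>-rule on 11: fresh world w, vRw]
18. r, w   [~<>-rule on 15 via vRw]
Accessibility: uRu, uRv, vRu, vRv, vRw, wRv, wRw
Branch closes: r and ~r both at w.
Every branch of the negation's tableau closes; the branch above is one of them.

Valid in B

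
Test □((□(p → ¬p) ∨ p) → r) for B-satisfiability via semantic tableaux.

1. □((□(p → ¬p) ∨ p) → r), u
2. (□(p → ¬p) ∨ p) → r, u   [□-rule on 1 via uRu]
3. r, u   [→-rule on 2 (branches; this branch)]
Accessibility: uRu

Satisfiable (open branch found)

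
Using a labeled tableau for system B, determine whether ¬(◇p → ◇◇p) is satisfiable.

No, unsatisfiable

1. ¬(◇p → ◇◇p), w0
2. ◇p, w0   [¬→-rule on 1]
3. ¬◇◇p, w0   [¬→-rule on 1]
4. ¬◇p, w0   [¬◇-rule on 3 via w0Rw0]
5. ¬p, w0   [¬◇-rule on 4 via w0Rw0]
6. p, w1   [◇-rule on 2: fresh world w1, w0Rw1]
7. ¬◇p, w1   [¬◇-rule on 3 via w0Rw1]
8. ¬p, w1   [¬◇-rule on 4 via w0Rw1]
Accessibility: w0Rw0, w0Rw1, w1Rw0, w1Rw1
Branch closes: p and ¬p both at w1.
Every branch closes; the branch above is one of them.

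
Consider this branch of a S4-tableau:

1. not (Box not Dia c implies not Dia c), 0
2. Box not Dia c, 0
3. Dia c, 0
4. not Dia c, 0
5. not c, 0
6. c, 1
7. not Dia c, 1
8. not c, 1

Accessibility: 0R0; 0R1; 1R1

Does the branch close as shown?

Both c and not c appear at 1.

Yes, closed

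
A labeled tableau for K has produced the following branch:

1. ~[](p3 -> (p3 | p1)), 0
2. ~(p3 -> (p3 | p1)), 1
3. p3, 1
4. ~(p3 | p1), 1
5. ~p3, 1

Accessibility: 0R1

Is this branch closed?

Both p3 and ~p3 appear at 1.

Closed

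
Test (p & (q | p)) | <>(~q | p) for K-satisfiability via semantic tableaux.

Satisfiable (open branch found)

1. (p & (q | p)) | <>(~q | p), u
2. <>(~q | p), u
3. ~q | p, v
4. p, v
Accessibility: uRv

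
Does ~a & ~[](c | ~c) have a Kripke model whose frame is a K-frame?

Unsatisfiable (every branch closes)

1. ~a & ~[](c | ~c), 0
2. ~a, 0
3. ~[](c | ~c), 0
4. ~(c | ~c), 1
5. ~c, 1
6. c, 1
Accessibility: 0R1
Branch closes: c and ~c both at 1.
Every branch closes; the branch above is one of them.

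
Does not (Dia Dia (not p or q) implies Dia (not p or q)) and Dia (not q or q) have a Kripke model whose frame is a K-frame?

Yes, satisfiable

1. not (Dia Dia (not p or q) implies Dia (not p or q)) and Dia (not q or q), u
2. not (Dia Dia (not p or q) implies Dia (not p or q)), u
3. Dia (not q or q), u
4. Dia Dia (not p or q), u
5. not Dia (not p or q), u
6. not q or q, v
7. not (not p or q), v
8. p, v
9. not q, v
10. Dia (not p or q), w
11. not (not p or q), w
12. p, w
13. not q, w
14. not p or q, x
15. q, x
Accessibility: uRv, uRw, wRx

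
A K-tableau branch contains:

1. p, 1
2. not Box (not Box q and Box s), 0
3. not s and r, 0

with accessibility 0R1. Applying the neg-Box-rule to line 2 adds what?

a fresh world 2 with 0R2, and not (not Box q and Box s) at 2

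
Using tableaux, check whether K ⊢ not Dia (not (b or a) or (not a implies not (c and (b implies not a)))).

No, not valid

Tableau for the negation Dia (not (b or a) or (not a implies not (c and (b implies not a)))):
1. Dia (not (b or a) or (not a implies not (c and (b implies not a)))), w0
2. not (b or a) or (not a implies not (c and (b implies not a))), w1   [Dia-rule on 1: fresh world w1, w0Rw1]
3. not a implies not (c and (b implies not a)), w1   [or-rule on 2 (branches; this branch)]
4. not (c and (b implies not a)), w1   [implies-rule on 3 (branches; this branch)]
5. not (b implies not a), w1   [neg-and-rule on 4 (branches; this branch)]
6. b, w1   [neg-implies-rule on 5]
7. a, w1   [neg-implies-rule on 5]
Accessibility: w0Rw1
The negation has an open branch (countermodel exists).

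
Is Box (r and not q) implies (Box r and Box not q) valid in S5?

Tableau for the negation not (Box (r and not q) implies (Box r and Box not q)):
1. not (Box (r and not q) implies (Box r and Box not q)), 0
2. Box (r and not q), 0
3. not (Box r and Box not q), 0
4. r and not q, 0
5. r, 0
6. not q, 0
7. not Box not q, 0
8. q, 1
9. r and not q, 1
10. r, 1
11. not q, 1
Accessibility: 0R0, 0R1, 1R0, 1R1
Branch closes: q and not q both at 1.
All branches of the negation close; one closing branch shown above.

Yes, valid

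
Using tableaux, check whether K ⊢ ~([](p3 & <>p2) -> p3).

Tableau for the negation [](p3 & <>p2) -> p3:
1. [](p3 & <>p2) -> p3, u
2. p3, u   [->-rule on 1 (branches; this branch)]
The negation has an open branch (countermodel exists).

No, not valid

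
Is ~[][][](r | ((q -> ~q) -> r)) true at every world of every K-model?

Tableau for the negation [][][](r | ((q -> ~q) -> r)):
1. [][][](r | ((q -> ~q) -> r)), w0
The negation has an open branch (countermodel exists).

Not valid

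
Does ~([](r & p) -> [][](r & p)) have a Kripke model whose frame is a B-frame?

Yes, satisfiable

1. ~([](r & p) -> [][](r & p)), w0
2. [](r & p), w0   [~->-rule on 1]
3. ~[][](r & p), w0   [~->-rule on 1]
4. r & p, w0   [[]-rule on 2 via w0Rw0]
5. r, w0   [&-rule on 4]
6. p, w0   [&-rule on 4]
7. ~[](r & p), w1   [~[]-rule on 3: fresh world w1, w0Rw1]
8. r & p, w1   [[]-rule on 2 via w0Rw1]
9. r, w1   [&-rule on 8]
10. p, w1   [&-rule on 8]
11. ~(r & p), w2   [~[]-rule on 7: fresh world w2, w1Rw2]
12. ~p, w2   [~&-rule on 11 (branches; this branch)]
Accessibility: w0Rw0, w0Rw1, w1Rw0, w1Rw1, w1Rw2, w2Rw1, w2Rw2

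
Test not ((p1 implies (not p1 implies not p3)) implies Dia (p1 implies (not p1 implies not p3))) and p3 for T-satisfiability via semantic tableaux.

1. not ((p1 implies (not p1 implies not p3)) implies Dia (p1 implies (not p1 implies not p3))) and p3, u
2. not ((p1 implies (not p1 implies not p3)) implies Dia (p1 implies (not p1 implies not p3))), u   [and-rule on 1]
3. p3, u   [and-rule on 1]
4. p1 implies (not p1 implies not p3), u   [neg-implies-rule on 2]
5. not Dia (p1 implies (not p1 implies not p3)), u   [neg-implies-rule on 2]
6. not (p1 implies (not p1 implies not p3)), u   [neg-Dia-rule on 5 via uRu]
7. p1, u   [neg-implies-rule on 6]
8. not (not p1 implies not p3), u   [neg-implies-rule on 6]
9. not p1, u   [neg-implies-rule on 8]
Accessibility: uRu
Branch closes: p1 and not p1 both at u.
Every branch closes; the branch above is one of them.

Unsatisfiable (every branch closes)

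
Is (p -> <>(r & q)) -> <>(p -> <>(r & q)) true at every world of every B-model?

Tableau for the negation ~((p -> <>(r & q)) -> <>(p -> <>(r & q))):
1. ~((p -> <>(r & q)) -> <>(p -> <>(r & q))), u
2. p -> <>(r & q), u   [~->-rule on 1]
3. ~<>(p -> <>(r & q)), u   [~->-rule on 1]
4. ~(p -> <>(r & q)), u   [~<>-rule on 3 via uRu]
5. p, u   [~->-rule on 4]
6. ~<>(r & q), u   [~->-rule on 4]
7. ~(r & q), u   [~<>-rule on 6 via uRu]
8. <>(r & q), u   [->-rule on 2 (branches; this branch)]
9. ~q, u   [~&-rule on 7 (branches; this branch)]
10. r & q, v   [<>-rule on 8: fresh world v, uRv]
11. r, v   [&-rule on 10]
12. q, v   [&-rule on 10]
13. ~(p -> <>(r & q)), v   [~<>-rule on 3 via uRv]
14. p, v   [~->-rule on 13]
15. ~<>(r & q), v   [~->-rule on 13]
16. ~(r & q), v   [~<>-rule on 6 via uRv]
17. ~q, v   [~&-rule on 16 (branches; this branch)]
Accessibility: uRu, uRv, vRu, vRv
Branch closes: q and ~q both at v.
Every branch of the negation's tableau closes; the branch above is one of them.

Yes, valid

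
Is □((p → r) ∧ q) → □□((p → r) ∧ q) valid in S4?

Yes, valid

Tableau for the negation ¬(□((p → r) ∧ q) → □□((p → r) ∧ q)):
1. ¬(□((p → r) ∧ q) → □□((p → r) ∧ q)), u
2. □((p → r) ∧ q), u   [¬→-rule on 1]
3. ¬□□((p → r) ∧ q), u   [¬→-rule on 1]
4. (p → r) ∧ q, u   [□-rule on 2 via uRu]
5. p → r, u   [∧-rule on 4]
6. q, u   [∧-rule on 4]
7. r, u   [→-rule on 5 (branches; this branch)]
8. ¬□((p → r) ∧ q), v   [¬□-rule on 3: fresh world v, uRv]
9. (p → r) ∧ q, v   [□-rule on 2 via uRv]
10. p → r, v   [∧-rule on 9]
11. q, v   [∧-rule on 9]
12. r, v   [→-rule on 10 (branches; this branch)]
13. ¬((p → r) ∧ q), w   [¬□-rule on 8: fresh world w, vRw]
14. (p → r) ∧ q, w   [□-rule on 2 via uRw]
15. p → r, w   [∧-rule on 14]
16. q, w   [∧-rule on 14]
17. ¬(p → r), w   [¬∧-rule on 13 (branches; this branch)]
18. p, w   [¬→-rule on 17]
19. ¬r, w   [¬→-rule on 17]
20. r, w   [→-rule on 15 (branches; this branch)]
Accessibility: uRu, uRv, uRw, vRv, vRw, wRw
Branch closes: r and ¬r both at w.
Every branch of the negation's tableau closes; the branch above is one of them.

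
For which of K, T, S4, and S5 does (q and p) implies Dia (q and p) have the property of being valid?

T, S4, S5

K-tableau for the negation not ((q and p) implies Dia (q and p)):
1. not ((q and p) implies Dia (q and p)), u
2. q and p, u
3. not Dia (q and p), u
4. q, u
5. p, u
Complete open branch: countermodel on a K-frame, so not valid in K.
T-tableau for the negation not ((q and p) implies Dia (q and p)):
1. not ((q and p) implies Dia (q and p)), u
2. q and p, u
3. not Dia (q and p), u
4. q, u
5. p, u
6. not (q and p), u
7. not p, u
Accessibility: uRu
Branch closes: p and not p both at u.
Every branch closes (one shown): valid in T, hence also in S4, S5 (every theorem of T is a theorem of S4 and S5).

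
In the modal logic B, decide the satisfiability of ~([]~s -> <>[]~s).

Unsatisfiable (every branch closes)

1. ~([]~s -> <>[]~s), w0
2. []~s, w0
3. ~<>[]~s, w0
4. ~s, w0
5. ~[]~s, w0
6. s, w1
7. ~s, w1
Accessibility: w0Rw0, w0Rw1, w1Rw0, w1Rw1
Branch closes: s and ~s both at w1.
All branches of the tableau close; one closing branch shown above.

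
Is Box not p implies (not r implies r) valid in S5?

Invalid (countermodel exists)

Tableau for the negation not (Box not p implies (not r implies r)):
1. not (Box not p implies (not r implies r)), w0
2. Box not p, w0
3. not (not r implies r), w0
4. not r, w0
5. not p, w0
Accessibility: w0Rw0
The negation has an open branch (countermodel exists).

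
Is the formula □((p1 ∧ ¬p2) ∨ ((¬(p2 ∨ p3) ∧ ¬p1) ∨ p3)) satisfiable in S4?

1. □((p1 ∧ ¬p2) ∨ ((¬(p2 ∨ p3) ∧ ¬p1) ∨ p3)), 0
2. (p1 ∧ ¬p2) ∨ ((¬(p2 ∨ p3) ∧ ¬p1) ∨ p3), 0   [□-rule on 1 via 0R0]
3. (¬(p2 ∨ p3) ∧ ¬p1) ∨ p3, 0   [∨-rule on 2 (branches; this branch)]
4. p3, 0   [∨-rule on 3 (branches; this branch)]
Accessibility: 0R0

Satisfiable (open branch found)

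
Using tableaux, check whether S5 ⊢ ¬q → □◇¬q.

Yes, valid

Tableau for the negation ¬(¬q → □◇¬q):
1. ¬(¬q → □◇¬q), u
2. ¬q, u
3. ¬□◇¬q, u
4. ¬◇¬q, v
5. q, u
Accessibility: uRu, uRv, vRu, vRv
Branch closes: q and ¬q both at u.
All branches of the negation close; one closing branch shown above.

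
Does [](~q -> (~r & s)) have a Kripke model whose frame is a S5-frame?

Satisfiable

1. [](~q -> (~r & s)), w0
2. ~q -> (~r & s), w0
3. ~r & s, w0
4. ~r, w0
5. s, w0
Accessibility: w0Rw0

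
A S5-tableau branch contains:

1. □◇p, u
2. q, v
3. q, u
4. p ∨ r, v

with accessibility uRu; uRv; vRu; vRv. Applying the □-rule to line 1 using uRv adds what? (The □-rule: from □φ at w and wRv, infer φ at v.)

◇p, v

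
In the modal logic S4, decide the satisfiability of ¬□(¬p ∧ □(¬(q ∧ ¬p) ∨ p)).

1. ¬□(¬p ∧ □(¬(q ∧ ¬p) ∨ p)), w0
2. ¬(¬p ∧ □(¬(q ∧ ¬p) ∨ p)), w1   [¬□-rule on 1: fresh world w1, w0Rw1]
3. ¬□(¬(q ∧ ¬p) ∨ p), w1   [¬∧-rule on 2 (branches; this branch)]
4. ¬(¬(q ∧ ¬p) ∨ p), w2   [¬□-rule on 3: fresh world w2, w1Rw2]
5. q ∧ ¬p, w2   [¬∨-rule on 4]
6. ¬p, w2   [¬∨-rule on 4]
7. q, w2   [∧-rule on 5]
Accessibility: w0Rw0, w0Rw1, w0Rw2, w1Rw1, w1Rw2, w2Rw2

Satisfiable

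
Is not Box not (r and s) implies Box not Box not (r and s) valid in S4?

Tableau for the negation not (not Box not (r and s) implies Box not Box not (r and s)):
1. not (not Box not (r and s) implies Box not Box not (r and s)), u
2. not Box not (r and s), u   [neg-implies-rule on 1]
3. not Box not Box not (r and s), u   [neg-implies-rule on 1]
4. r and s, v   [neg-Box-rule on 2: fresh world v, uRv]
5. r, v   [and-rule on 4]
6. s, v   [and-rule on 4]
7. Box not (r and s), w   [neg-Box-rule on 3: fresh world w, uRw]
8. not (r and s), w   [Box-rule on 7 via wRw]
9. not s, w   [neg-and-rule on 8 (branches; this branch)]
Accessibility: uRu, uRv, uRw, vRv, wRw
The negation has an open branch (countermodel exists).

Invalid (countermodel exists)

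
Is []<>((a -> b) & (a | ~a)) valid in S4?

Not valid

Tableau for the negation ~[]<>((a -> b) & (a | ~a)):
1. ~[]<>((a -> b) & (a | ~a)), 0
2. ~<>((a -> b) & (a | ~a)), 1   [~[]-rule on 1: fresh world 1, 0R1]
3. ~((a -> b) & (a | ~a)), 1   [~<>-rule on 2 via 1R1]
4. ~(a -> b), 1   [~&-rule on 3 (branches; this branch)]
5. a, 1   [~->-rule on 4]
6. ~b, 1   [~->-rule on 4]
Accessibility: 0R0, 0R1, 1R1
The negation has an open branch (countermodel exists).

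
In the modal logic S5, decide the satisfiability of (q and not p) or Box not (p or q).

1. (q and not p) or Box not (p or q), 0
2. Box not (p or q), 0   [or-rule on 1 (branches; this branch)]
3. not (p or q), 0   [Box-rule on 2 via 0R0]
4. not p, 0   [neg-or-rule on 3]
5. not q, 0   [neg-or-rule on 3]
Accessibility: 0R0

Satisfiable (open branch found)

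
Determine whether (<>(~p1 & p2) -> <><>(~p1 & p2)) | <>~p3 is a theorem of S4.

Tableau for the negation ~((<>(~p1 & p2) -> <><>(~p1 & p2)) | <>~p3):
1. ~((<>(~p1 & p2) -> <><>(~p1 & p2)) | <>~p3), 0
2. ~(<>(~p1 & p2) -> <><>(~p1 & p2)), 0   [~|-rule on 1]
3. ~<>~p3, 0   [~|-rule on 1]
4. <>(~p1 & p2), 0   [~->-rule on 2]
5. ~<><>(~p1 & p2), 0   [~->-rule on 2]
6. p3, 0   [~<>-rule on 3 via 0R0]
7. ~<>(~p1 & p2), 0   [~<>-rule on 5 via 0R0]
8. ~(~p1 & p2), 0   [~<>-rule on 7 via 0R0]
9. ~p2, 0   [~&-rule on 8 (branches; this branch)]
10. ~p1 & p2, 1   [<>-rule on 4: fresh world 1, 0R1]
11. ~p1, 1   [&-rule on 10]
12. p2, 1   [&-rule on 10]
13. p3, 1   [~<>-rule on 3 via 0R1]
14. ~<>(~p1 & p2), 1   [~<>-rule on 5 via 0R1]
15. ~(~p1 & p2), 1   [~<>-rule on 7 via 0R1]
16. ~p2, 1   [~&-rule on 15 (branches; this branch)]
Accessibility: 0R0, 0R1, 1R1
Branch closes: p2 and ~p2 both at 1.
All branches of the negation close; one closing branch shown above.

Yes, valid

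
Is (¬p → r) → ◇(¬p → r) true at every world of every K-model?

Invalid (countermodel exists)

Tableau for the negation ¬((¬p → r) → ◇(¬p → r)):
1. ¬((¬p → r) → ◇(¬p → r)), w0
2. ¬p → r, w0
3. ¬◇(¬p → r), w0
4. r, w0
The negation has an open branch (countermodel exists).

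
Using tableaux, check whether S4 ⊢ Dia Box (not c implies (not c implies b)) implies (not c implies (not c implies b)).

Tableau for the negation not (Dia Box (not c implies (not c implies b)) implies (not c implies (not c implies b))):
1. not (Dia Box (not c implies (not c implies b)) implies (not c implies (not c implies b))), w0
2. Dia Box (not c implies (not c implies b)), w0
3. not (not c implies (not c implies b)), w0
4. not c, w0
5. not (not c implies b), w0
6. not b, w0
7. Box (not c implies (not c implies b)), w1
8. not c implies (not c implies b), w1
9. not c implies b, w1
10. b, w1
Accessibility: w0Rw0, w0Rw1, w1Rw1
The negation has an open branch (countermodel exists).

No, not valid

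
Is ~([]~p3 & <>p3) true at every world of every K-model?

Valid

Tableau for the negation []~p3 & <>p3:
1. []~p3 & <>p3, u
2. []~p3, u
3. <>p3, u
4. p3, v
5. ~p3, v
Accessibility: uRv
Branch closes: p3 and ~p3 both at v.
Every branch of the negation's tableau closes; the branch above is one of them.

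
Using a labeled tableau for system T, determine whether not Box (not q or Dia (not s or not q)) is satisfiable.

Yes, satisfiable

1. not Box (not q or Dia (not s or not q)), 0
2. not (not q or Dia (not s or not q)), 1   [neg-Box-rule on 1: fresh world 1, 0R1]
3. q, 1   [neg-or-rule on 2]
4. not Dia (not s or not q), 1   [neg-or-rule on 2]
5. not (not s or not q), 1   [neg-Dia-rule on 4 via 1R1]
6. s, 1   [neg-or-rule on 5]
Accessibility: 0R0, 0R1, 1R1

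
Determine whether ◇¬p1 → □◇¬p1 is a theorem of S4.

Tableau for the negation ¬(◇¬p1 → □◇¬p1):
1. ¬(◇¬p1 → □◇¬p1), u
2. ◇¬p1, u   [¬→-rule on 1]
3. ¬□◇¬p1, u   [¬→-rule on 1]
4. ¬p1, v   [◇-rule on 2: fresh world v, uRv]
5. ¬◇¬p1, w   [¬□-rule on 3: fresh world w, uRw]
6. p1, w   [¬◇-rule on 5 via wRw]
Accessibility: uRu, uRv, uRw, vRv, wRw
The negation has an open branch (countermodel exists).

Invalid (countermodel exists)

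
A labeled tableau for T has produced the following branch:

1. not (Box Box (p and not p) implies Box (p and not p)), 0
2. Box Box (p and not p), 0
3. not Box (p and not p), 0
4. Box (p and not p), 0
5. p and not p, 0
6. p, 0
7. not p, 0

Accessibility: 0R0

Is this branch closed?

Yes, closed

Both p and not p appear at 0.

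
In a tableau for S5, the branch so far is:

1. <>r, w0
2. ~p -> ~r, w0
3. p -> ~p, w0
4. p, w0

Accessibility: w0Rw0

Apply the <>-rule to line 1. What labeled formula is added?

a fresh world w1 with w0Rw1, and r at w1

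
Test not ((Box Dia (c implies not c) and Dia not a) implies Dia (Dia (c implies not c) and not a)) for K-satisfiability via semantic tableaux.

1. not ((Box Dia (c implies not c) and Dia not a) implies Dia (Dia (c implies not c) and not a)), w0
2. Box Dia (c implies not c) and Dia not a, w0
3. not Dia (Dia (c implies not c) and not a), w0
4. Box Dia (c implies not c), w0
5. Dia not a, w0
6. not a, w1
7. not (Dia (c implies not c) and not a), w1
8. Dia (c implies not c), w1
9. not Dia (c implies not c), w1
10. c implies not c, w2
11. not (c implies not c), w2
12. c, w2
13. not c, w2
Accessibility: w0Rw1, w1Rw2
Branch closes: c and not c both at w2.
Every branch closes; the branch above is one of them.

Unsatisfiable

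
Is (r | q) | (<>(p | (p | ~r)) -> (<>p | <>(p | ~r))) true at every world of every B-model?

Tableau for the negation ~((r | q) | (<>(p | (p | ~r)) -> (<>p | <>(p | ~r)))):
1. ~((r | q) | (<>(p | (p | ~r)) -> (<>p | <>(p | ~r)))), w0
2. ~(r | q), w0
3. ~(<>(p | (p | ~r)) -> (<>p | <>(p | ~r))), w0
4. ~r, w0
5. ~q, w0
6. <>(p | (p | ~r)), w0
7. ~(<>p | <>(p | ~r)), w0
8. ~<>p, w0
9. ~<>(p | ~r), w0
10. ~p, w0
11. ~(p | ~r), w0
12. r, w0
Accessibility: w0Rw0
Branch closes: r and ~r both at w0.
All branches of the negation close; one closing branch shown above.

Valid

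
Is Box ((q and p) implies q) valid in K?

Valid

Tableau for the negation not Box ((q and p) implies q):
1. not Box ((q and p) implies q), u
2. not ((q and p) implies q), v
3. q and p, v
4. not q, v
5. q, v
6. p, v
Accessibility: uRv
Branch closes: q and not q both at v.
All branches of the negation close; one closing branch shown above.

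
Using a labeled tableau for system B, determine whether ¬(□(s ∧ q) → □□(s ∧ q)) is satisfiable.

Satisfiable (open branch found)

1. ¬(□(s ∧ q) → □□(s ∧ q)), u
2. □(s ∧ q), u   [¬→-rule on 1]
3. ¬□□(s ∧ q), u   [¬→-rule on 1]
4. s ∧ q, u   [□-rule on 2 via uRu]
5. s, u   [∧-rule on 4]
6. q, u   [∧-rule on 4]
7. ¬□(s ∧ q), v   [¬□-rule on 3: fresh world v, uRv]
8. s ∧ q, v   [□-rule on 2 via uRv]
9. s, v   [∧-rule on 8]
10. q, v   [∧-rule on 8]
11. ¬(s ∧ q), w   [¬□-rule on 7: fresh world w, vRw]
12. ¬q, w   [¬∧-rule on 11 (branches; this branch)]
Accessibility: uRu, uRv, vRu, vRv, vRw, wRv, wRw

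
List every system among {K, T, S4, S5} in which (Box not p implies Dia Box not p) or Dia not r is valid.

K-tableau for the negation not ((Box not p implies Dia Box not p) or Dia not r):
1. not ((Box not p implies Dia Box not p) or Dia not r), w0
2. not (Box not p implies Dia Box not p), w0
3. not Dia not r, w0
4. Box not p, w0
5. not Dia Box not p, w0
Complete open branch: countermodel on a K-frame, so not valid in K.
T-tableau for the negation not ((Box not p implies Dia Box not p) or Dia not r):
1. not ((Box not p implies Dia Box not p) or Dia not r), w0
2. not (Box not p implies Dia Box not p), w0
3. not Dia not r, w0
4. Box not p, w0
5. not Dia Box not p, w0
6. r, w0
7. not p, w0
8. not Box not p, w0
9. p, w1
10. r, w1
11. not p, w1
Accessibility: w0Rw0, w0Rw1, w1Rw1
Branch closes: p and not p both at w1.
Every branch closes (one shown): valid in T, hence also in S4, S5 (every theorem of T is a theorem of S4 and S5).

T, S4, S5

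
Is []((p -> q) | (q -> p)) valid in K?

Valid in K

Tableau for the negation ~[]((p -> q) | (q -> p)):
1. ~[]((p -> q) | (q -> p)), u
2. ~((p -> q) | (q -> p)), v
3. ~(p -> q), v
4. ~(q -> p), v
5. p, v
6. ~q, v
7. q, v
8. ~p, v
Accessibility: uRv
Branch closes: q and ~q both at v.
Every branch of the negation's tableau closes; the branch above is one of them.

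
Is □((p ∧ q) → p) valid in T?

Tableau for the negation ¬□((p ∧ q) → p):
1. ¬□((p ∧ q) → p), u
2. ¬((p ∧ q) → p), v
3. p ∧ q, v
4. ¬p, v
5. p, v
6. q, v
Accessibility: uRu, uRv, vRv
Branch closes: p and ¬p both at v.
All branches of the negation close; one closing branch shown above.

Valid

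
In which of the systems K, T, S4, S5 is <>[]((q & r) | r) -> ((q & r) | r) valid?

S4-tableau for the negation ~(<>[]((q & r) | r) -> ((q & r) | r)):
1. ~(<>[]((q & r) | r) -> ((q & r) | r)), u
2. <>[]((q & r) | r), u
3. ~((q & r) | r), u
4. ~(q & r), u
5. ~r, u
6. []((q & r) | r), v
7. (q & r) | r, v
8. r, v
Accessibility: uRu, uRv, vRv
Complete open branch: countermodel on an S4-frame, so not valid in S4, nor in K, T (the same frame is also a K-frame and a T-frame).
S5-tableau for the negation ~(<>[]((q & r) | r) -> ((q & r) | r)):
1. ~(<>[]((q & r) | r) -> ((q & r) | r)), u
2. <>[]((q & r) | r), u
3. ~((q & r) | r), u
4. ~(q & r), u
5. ~r, u
6. []((q & r) | r), v
7. (q & r) | r, u
8. (q & r) | r, v
9. q & r, u
10. q, u
11. r, u
Accessibility: uRu, uRv, vRu, vRv
Branch closes: r and ~r both at u.
Every branch closes (one shown): valid in S5.

S5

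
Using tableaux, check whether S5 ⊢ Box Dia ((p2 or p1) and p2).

Not valid

Tableau for the negation not Box Dia ((p2 or p1) and p2):
1. not Box Dia ((p2 or p1) and p2), u
2. not Dia ((p2 or p1) and p2), v
3. not ((p2 or p1) and p2), u
4. not ((p2 or p1) and p2), v
5. not p2, u
6. not p2, v
Accessibility: uRu, uRv, vRu, vRv
The negation has an open branch (countermodel exists).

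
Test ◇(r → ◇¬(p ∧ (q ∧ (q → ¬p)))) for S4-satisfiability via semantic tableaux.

1. ◇(r → ◇¬(p ∧ (q ∧ (q → ¬p)))), u
2. r → ◇¬(p ∧ (q ∧ (q → ¬p))), v
3. ◇¬(p ∧ (q ∧ (q → ¬p))), v
4. ¬(p ∧ (q ∧ (q → ¬p))), w
5. ¬(q ∧ (q → ¬p)), w
6. ¬(q → ¬p), w
7. q, w
8. p, w
Accessibility: uRu, uRv, uRw, vRv, vRw, wRw

Satisfiable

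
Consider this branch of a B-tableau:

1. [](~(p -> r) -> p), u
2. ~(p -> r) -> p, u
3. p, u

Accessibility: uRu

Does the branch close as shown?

Open

There is no literal clash: for every atom and world, at most one sign appears.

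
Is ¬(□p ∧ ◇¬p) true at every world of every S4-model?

Tableau for the negation □p ∧ ◇¬p:
1. □p ∧ ◇¬p, 0
2. □p, 0   [∧-rule on 1]
3. ◇¬p, 0   [∧-rule on 1]
4. p, 0   [□-rule on 2 via 0R0]
5. ¬p, 1   [◇-rule on 3: fresh world 1, 0R1]
6. p, 1   [□-rule on 2 via 0R1]
Accessibility: 0R0, 0R1, 1R1
Branch closes: p and ¬p both at 1.
All branches of the negation close; one closing branch shown above.

Valid in S4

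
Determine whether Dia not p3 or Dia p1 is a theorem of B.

Tableau for the negation not (Dia not p3 or Dia p1):
1. not (Dia not p3 or Dia p1), u
2. not Dia not p3, u
3. not Dia p1, u
4. p3, u
5. not p1, u
Accessibility: uRu
The negation has an open branch (countermodel exists).

Invalid (countermodel exists)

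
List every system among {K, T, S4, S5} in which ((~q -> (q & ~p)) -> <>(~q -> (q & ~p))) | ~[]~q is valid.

K-tableau for the negation ~(((~q -> (q & ~p)) -> <>(~q -> (q & ~p))) | ~[]~q):
1. ~(((~q -> (q & ~p)) -> <>(~q -> (q & ~p))) | ~[]~q), w0
2. ~((~q -> (q & ~p)) -> <>(~q -> (q & ~p))), w0
3. []~q, w0
4. ~q -> (q & ~p), w0
5. ~<>(~q -> (q & ~p)), w0
6. q & ~p, w0
7. q, w0
8. ~p, w0
Complete open branch: countermodel on a K-frame, so not valid in K.
T-tableau for the negation ~(((~q -> (q & ~p)) -> <>(~q -> (q & ~p))) | ~[]~q):
1. ~(((~q -> (q & ~p)) -> <>(~q -> (q & ~p))) | ~[]~q), w0
2. ~((~q -> (q & ~p)) -> <>(~q -> (q & ~p))), w0
3. []~q, w0
4. ~q -> (q & ~p), w0
5. ~<>(~q -> (q & ~p)), w0
6. ~q, w0
7. ~(~q -> (q & ~p)), w0
8. ~(q & ~p), w0
9. q & ~p, w0
10. q, w0
11. ~p, w0
Accessibility: w0Rw0
Branch closes: q and ~q both at w0.
Every branch closes (one shown): valid in T, hence also in S4, S5 (every theorem of T is a theorem of S4 and S5).

T, S4, S5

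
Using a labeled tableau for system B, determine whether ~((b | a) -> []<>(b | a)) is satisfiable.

1. ~((b | a) -> []<>(b | a)), u
2. b | a, u   [~->-rule on 1]
3. ~[]<>(b | a), u   [~->-rule on 1]
4. a, u   [|-rule on 2 (branches; this branch)]
5. ~<>(b | a), v   [~[]-rule on 3: fresh world v, uRv]
6. ~(b | a), u   [~<>-rule on 5 via vRu]
7. ~b, u   [~|-rule on 6]
8. ~a, u   [~|-rule on 6]
Accessibility: uRu, uRv, vRu, vRv
Branch closes: a and ~a both at u.
Every branch closes; the branch above is one of them.

Unsatisfiable (every branch closes)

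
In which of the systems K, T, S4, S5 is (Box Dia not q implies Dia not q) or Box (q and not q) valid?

K-tableau for the negation not ((Box Dia not q implies Dia not q) or Box (q and not q)):
1. not ((Box Dia not q implies Dia not q) or Box (q and not q)), 0
2. not (Box Dia not q implies Dia not q), 0   [neg-or-rule on 1]
3. not Box (q and not q), 0   [neg-or-rule on 1]
4. Box Dia not q, 0   [neg-implies-rule on 2]
5. not Dia not q, 0   [neg-implies-rule on 2]
6. not (q and not q), 1   [neg-Box-rule on 3: fresh world 1, 0R1]
7. Dia not q, 1   [Box-rule on 4 via 0R1]
8. q, 1   [neg-Dia-rule on 5 via 0R1]
9. not q, 2   [Dia-rule on 7: fresh world 2, 1R2]
Accessibility: 0R1, 1R2
Complete open branch: countermodel on a K-frame, so not valid in K.
T-tableau for the negation not ((Box Dia not q implies Dia not q) or Box (q and not q)):
1. not ((Box Dia not q implies Dia not q) or Box (q and not q)), 0
2. not (Box Dia not q implies Dia not q), 0   [neg-or-rule on 1]
3. not Box (q and not q), 0   [neg-or-rule on 1]
4. Box Dia not q, 0   [neg-implies-rule on 2]
5. not Dia not q, 0   [neg-implies-rule on 2]
6. Dia not q, 0   [Box-rule on 4 via 0R0]
7. q, 0   [neg-Dia-rule on 5 via 0R0]
8. not (q and not q), 1   [neg-Box-rule on 3: fresh world 1, 0R1]
9. Dia not q, 1   [Box-rule on 4 via 0R1]
10. q, 1   [neg-Dia-rule on 5 via 0R1]
11. not q, 2   [Dia-rule on 6: fresh world 2, 0R2]
12. Dia not q, 2   [Box-rule on 4 via 0R2]
13. q, 2   [neg-Dia-rule on 5 via 0R2]
Accessibility: 0R0, 0R1, 0R2, 1R1, 2R2
Branch closes: q and not q both at 2.
Every branch closes (one shown): valid in T, hence also in S4, S5 (every theorem of T is a theorem of S4 and S5).

T, S4, S5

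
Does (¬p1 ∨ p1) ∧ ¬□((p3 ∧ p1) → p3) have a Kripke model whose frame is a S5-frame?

No, unsatisfiable

1. (¬p1 ∨ p1) ∧ ¬□((p3 ∧ p1) → p3), 0
2. ¬p1 ∨ p1, 0
3. ¬□((p3 ∧ p1) → p3), 0
4. p1, 0
5. ¬((p3 ∧ p1) → p3), 1
6. p3 ∧ p1, 1
7. ¬p3, 1
8. p3, 1
9. p1, 1
Accessibility: 0R0, 0R1, 1R0, 1R1
Branch closes: p3 and ¬p3 both at 1.
(One branch shown.) All branches close.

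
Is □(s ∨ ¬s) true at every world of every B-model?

Valid in B

Tableau for the negation ¬□(s ∨ ¬s):
1. ¬□(s ∨ ¬s), u
2. ¬(s ∨ ¬s), v   [¬□-rule on 1: fresh world v, uRv]
3. ¬s, v   [¬∨-rule on 2]
4. s, v   [¬∨-rule on 2]
Accessibility: uRu, uRv, vRu, vRv
Branch closes: s and ¬s both at v.
All branches of the negation close; one closing branch shown above.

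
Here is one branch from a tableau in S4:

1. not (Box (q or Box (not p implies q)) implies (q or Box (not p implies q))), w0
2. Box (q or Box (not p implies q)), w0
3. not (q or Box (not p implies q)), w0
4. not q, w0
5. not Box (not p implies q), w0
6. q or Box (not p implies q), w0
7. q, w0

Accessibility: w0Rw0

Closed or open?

Yes, closed

Both q and not q appear at w0.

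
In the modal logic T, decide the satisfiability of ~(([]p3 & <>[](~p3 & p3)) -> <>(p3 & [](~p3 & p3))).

No, unsatisfiable

1. ~(([]p3 & <>[](~p3 & p3)) -> <>(p3 & [](~p3 & p3))), w0
2. []p3 & <>[](~p3 & p3), w0
3. ~<>(p3 & [](~p3 & p3)), w0
4. []p3, w0
5. <>[](~p3 & p3), w0
6. ~(p3 & [](~p3 & p3)), w0
7. p3, w0
8. ~[](~p3 & p3), w0
9. [](~p3 & p3), w1
10. ~(p3 & [](~p3 & p3)), w1
11. p3, w1
12. ~p3 & p3, w1
13. ~p3, w1
Accessibility: w0Rw0, w0Rw1, w1Rw1
Branch closes: p3 and ~p3 both at w1.
All branches of the tableau close; one closing branch shown above.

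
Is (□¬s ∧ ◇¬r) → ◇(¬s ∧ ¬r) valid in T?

Yes, valid

Tableau for the negation ¬((□¬s ∧ ◇¬r) → ◇(¬s ∧ ¬r)):
1. ¬((□¬s ∧ ◇¬r) → ◇(¬s ∧ ¬r)), u
2. □¬s ∧ ◇¬r, u
3. ¬◇(¬s ∧ ¬r), u
4. □¬s, u
5. ◇¬r, u
6. ¬(¬s ∧ ¬r), u
7. ¬s, u
8. r, u
9. ¬r, v
10. ¬(¬s ∧ ¬r), v
11. ¬s, v
12. r, v
Accessibility: uRu, uRv, vRv
Branch closes: r and ¬r both at v.
Every branch of the negation's tableau closes; the branch above is one of them.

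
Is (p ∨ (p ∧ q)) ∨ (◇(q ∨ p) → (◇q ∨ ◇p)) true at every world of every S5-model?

Valid in S5

Tableau for the negation ¬((p ∨ (p ∧ q)) ∨ (◇(q ∨ p) → (◇q ∨ ◇p))):
1. ¬((p ∨ (p ∧ q)) ∨ (◇(q ∨ p) → (◇q ∨ ◇p))), 0
2. ¬(p ∨ (p ∧ q)), 0
3. ¬(◇(q ∨ p) → (◇q ∨ ◇p)), 0
4. ¬p, 0
5. ¬(p ∧ q), 0
6. ◇(q ∨ p), 0
7. ¬(◇q ∨ ◇p), 0
8. ¬◇q, 0
9. ¬◇p, 0
10. ¬q, 0
11. q ∨ p, 1
12. ¬q, 1
13. ¬p, 1
14. p, 1
Accessibility: 0R0, 0R1, 1R0, 1R1
Branch closes: p and ¬p both at 1.
Every branch of the negation's tableau closes; the branch above is one of them.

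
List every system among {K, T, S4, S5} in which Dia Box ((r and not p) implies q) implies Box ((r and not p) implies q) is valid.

S5

S4-tableau for the negation not (Dia Box ((r and not p) implies q) implies Box ((r and not p) implies q)):
1. not (Dia Box ((r and not p) implies q) implies Box ((r and not p) implies q)), w0
2. Dia Box ((r and not p) implies q), w0   [neg-implies-rule on 1]
3. not Box ((r and not p) implies q), w0   [neg-implies-rule on 1]
4. Box ((r and not p) implies q), w1   [Dia-rule on 2: fresh world w1, w0Rw1]
5. (r and not p) implies q, w1   [Box-rule on 4 via w1Rw1]
6. q, w1   [implies-rule on 5 (branches; this branch)]
7. not ((r and not p) implies q), w2   [neg-Box-rule on 3: fresh world w2, w0Rw2]
8. r and not p, w2   [neg-implies-rule on 7]
9. not q, w2   [neg-implies-rule on 7]
10. r, w2   [and-rule on 8]
11. not p, w2   [and-rule on 8]
Accessibility: w0Rw0, w0Rw1, w0Rw2, w1Rw1, w2Rw2
Complete open branch: countermodel on an S4-frame, so not valid in S4, nor in K, T (the same frame is also a K-frame and a T-frame).
S5-tableau for the negation not (Dia Box ((r and not p) implies q) implies Box ((r and not p) implies q)):
1. not (Dia Box ((r and not p) implies q) implies Box ((r and not p) implies q)), w0
2. Dia Box ((r and not p) implies q), w0   [neg-implies-rule on 1]
3. not Box ((r and not p) implies q), w0   [neg-implies-rule on 1]
4. Box ((r and not p) implies q), w1   [Dia-rule on 2: fresh world w1, w0Rw1]
5. (r and not p) implies q, w0   [Box-rule on 4 via w1Rw0]
6. (r and not p) implies q, w1   [Box-rule on 4 via w1Rw1]
7. not (r and not p), w0   [implies-rule on 5 (branches; this branch)]
8. not (r and not p), w1   [implies-rule on 6 (branches; this branch)]
9. p, w0   [neg-and-rule on 7 (branches; this branch)]
10. p, w1   [neg-and-rule on 8 (branches; this branch)]
11. not ((r and not p) implies q), w2   [neg-Box-rule on 3: fresh world w2, w0Rw2]
12. r and not p, w2   [neg-implies-rule on 11]
13. not q, w2   [neg-implies-rule on 11]
14. r, w2   [and-rule on 12]
15. not p, w2   [and-rule on 12]
16. (r and not p) implies q, w2   [Box-rule on 4 via w1Rw2]
17. not (r and not p), w2   [implies-rule on 16 (branches; this branch)]
18. p, w2   [neg-and-rule on 17 (branches; this branch)]
Accessibility: w0Rw0, w0Rw1, w0Rw2, w1Rw0, w1Rw1, w1Rw2, w2Rw0, w2Rw1, w2Rw2
Branch closes: p and not p both at w2.
Every branch closes (one shown): valid in S5.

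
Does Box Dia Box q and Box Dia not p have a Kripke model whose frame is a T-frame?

Satisfiable (open branch found)

1. Box Dia Box q and Box Dia not p, w0
2. Box Dia Box q, w0
3. Box Dia not p, w0
4. Dia Box q, w0
5. Dia not p, w0
6. Box q, w1
7. Dia Box q, w1
8. Dia not p, w1
9. q, w1
10. not p, w2
11. Dia Box q, w2
12. Dia not p, w2
13. Box q, w3
14. q, w3
15. not p, w4
16. q, w4
17. Box q, w5
18. q, w5
19. not p, w6
Accessibility: w0Rw0, w0Rw1, w0Rw2, w1Rw1, w1Rw3, w1Rw4, w2Rw2, w2Rw5, w2Rw6, w3Rw3, w4Rw4, w5Rw5, w6Rw6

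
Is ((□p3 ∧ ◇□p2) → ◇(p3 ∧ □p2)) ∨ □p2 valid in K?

Tableau for the negation ¬(((□p3 ∧ ◇□p2) → ◇(p3 ∧ □p2)) ∨ □p2):
1. ¬(((□p3 ∧ ◇□p2) → ◇(p3 ∧ □p2)) ∨ □p2), w0
2. ¬((□p3 ∧ ◇□p2) → ◇(p3 ∧ □p2)), w0
3. ¬□p2, w0
4. □p3 ∧ ◇□p2, w0
5. ¬◇(p3 ∧ □p2), w0
6. □p3, w0
7. ◇□p2, w0
8. ¬p2, w1
9. ¬(p3 ∧ □p2), w1
10. p3, w1
11. ¬□p2, w1
12. □p2, w2
13. ¬(p3 ∧ □p2), w2
14. p3, w2
15. ¬□p2, w2
16. ¬p2, w3
17. ¬p2, w4
18. p2, w4
Accessibility: w0Rw1, w0Rw2, w1Rw3, w2Rw4
Branch closes: p2 and ¬p2 both at w4.
All branches of the negation close; one closing branch shown above.

Valid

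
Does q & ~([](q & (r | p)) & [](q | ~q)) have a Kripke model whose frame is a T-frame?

Satisfiable (open branch found)

1. q & ~([](q & (r | p)) & [](q | ~q)), 0
2. q, 0   [&-rule on 1]
3. ~([](q & (r | p)) & [](q | ~q)), 0   [&-rule on 1]
4. ~[](q & (r | p)), 0   [~&-rule on 3 (branches; this branch)]
5. ~(q & (r | p)), 1   [~[]-rule on 4: fresh world 1, 0R1]
6. ~(r | p), 1   [~&-rule on 5 (branches; this branch)]
7. ~r, 1   [~|-rule on 6]
8. ~p, 1   [~|-rule on 6]
Accessibility: 0R0, 0R1, 1R1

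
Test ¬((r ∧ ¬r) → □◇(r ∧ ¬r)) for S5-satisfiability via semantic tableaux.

1. ¬((r ∧ ¬r) → □◇(r ∧ ¬r)), w0
2. r ∧ ¬r, w0   [¬→-rule on 1]
3. ¬□◇(r ∧ ¬r), w0   [¬→-rule on 1]
4. r, w0   [∧-rule on 2]
5. ¬r, w0   [∧-rule on 2]
Accessibility: w0Rw0
Branch closes: r and ¬r both at w0.
Every branch closes; the branch above is one of them.

Unsatisfiable (every branch closes)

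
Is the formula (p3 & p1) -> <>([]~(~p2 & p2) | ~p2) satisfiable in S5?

1. (p3 & p1) -> <>([]~(~p2 & p2) | ~p2), w0
2. <>([]~(~p2 & p2) | ~p2), w0   [->-rule on 1 (branches; this branch)]
3. []~(~p2 & p2) | ~p2, w1   [<>-rule on 2: fresh world w1, w0Rw1]
4. ~p2, w1   [|-rule on 3 (branches; this branch)]
Accessibility: w0Rw0, w0Rw1, w1Rw0, w1Rw1

Satisfiable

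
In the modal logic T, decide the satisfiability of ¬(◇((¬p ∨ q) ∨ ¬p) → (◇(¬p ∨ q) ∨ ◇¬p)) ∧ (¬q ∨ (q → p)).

1. ¬(◇((¬p ∨ q) ∨ ¬p) → (◇(¬p ∨ q) ∨ ◇¬p)) ∧ (¬q ∨ (q → p)), u
2. ¬(◇((¬p ∨ q) ∨ ¬p) → (◇(¬p ∨ q) ∨ ◇¬p)), u   [∧-rule on 1]
3. ¬q ∨ (q → p), u   [∧-rule on 1]
4. ◇((¬p ∨ q) ∨ ¬p), u   [¬→-rule on 2]
5. ¬(◇(¬p ∨ q) ∨ ◇¬p), u   [¬→-rule on 2]
6. ¬◇(¬p ∨ q), u   [¬∨-rule on 5]
7. ¬◇¬p, u   [¬∨-rule on 5]
8. ¬(¬p ∨ q), u   [¬◇-rule on 6 via uRu]
9. p, u   [¬∨-rule on 8]
10. ¬q, u   [¬∨-rule on 8]
11. q → p, u   [∨-rule on 3 (branches; this branch)]
12. (¬p ∨ q) ∨ ¬p, v   [◇-rule on 4: fresh world v, uRv]
13. ¬(¬p ∨ q), v   [¬◇-rule on 6 via uRv]
14. p, v   [¬∨-rule on 13]
15. ¬q, v   [¬∨-rule on 13]
16. ¬p ∨ q, v   [∨-rule on 12 (branches; this branch)]
17. q, v   [∨-rule on 16 (branches; this branch)]
Accessibility: uRu, uRv, vRv
Branch closes: q and ¬q both at v.
(One branch shown.) All branches close.

Unsatisfiable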